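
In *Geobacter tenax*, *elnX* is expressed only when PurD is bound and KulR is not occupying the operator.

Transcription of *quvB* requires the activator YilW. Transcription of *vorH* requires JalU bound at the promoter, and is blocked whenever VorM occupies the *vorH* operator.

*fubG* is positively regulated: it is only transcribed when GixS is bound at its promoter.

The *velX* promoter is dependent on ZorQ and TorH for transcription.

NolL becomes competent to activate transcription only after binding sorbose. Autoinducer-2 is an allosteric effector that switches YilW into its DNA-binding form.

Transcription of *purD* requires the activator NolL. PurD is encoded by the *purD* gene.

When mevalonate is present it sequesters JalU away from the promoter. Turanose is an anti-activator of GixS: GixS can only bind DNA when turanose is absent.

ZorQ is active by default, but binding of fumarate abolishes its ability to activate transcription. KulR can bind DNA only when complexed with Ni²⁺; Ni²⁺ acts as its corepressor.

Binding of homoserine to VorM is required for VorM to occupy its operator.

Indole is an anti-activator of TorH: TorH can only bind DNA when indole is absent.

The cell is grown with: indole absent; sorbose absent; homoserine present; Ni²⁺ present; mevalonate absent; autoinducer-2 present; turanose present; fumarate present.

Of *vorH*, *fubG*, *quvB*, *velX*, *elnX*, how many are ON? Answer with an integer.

1

Mevalonate is absent, so JalU is active.
Homoserine is present, so VorM is active.
With repressor VorM bound, *vorH* is not transcribed.
→ *vorH* is OFF.
Turanose is present, so GixS is inactive.
Required activator GixS is absent, so *fubG* is not transcribed.
→ *fubG* is OFF.
Autoinducer-2 is present, so YilW is active.
No repressor is bound and YilW is active, so *quvB* is transcribed.
→ *quvB* is ON.
Fumarate is present, so ZorQ is inactive.
Indole is absent, so TorH is active.
Required activator ZorQ is absent, so *velX* is not transcribed.
→ *velX* is OFF.
Ni²⁺ is present, so KulR is active.
Sorbose is absent, so NolL is inactive.
Required activator NolL is absent, so *purD* is not transcribed.
So PurD is not produced.
With repressor KulR bound, *elnX* is not transcribed.
→ *elnX* is OFF.
1 of the 5 genes is transcribed.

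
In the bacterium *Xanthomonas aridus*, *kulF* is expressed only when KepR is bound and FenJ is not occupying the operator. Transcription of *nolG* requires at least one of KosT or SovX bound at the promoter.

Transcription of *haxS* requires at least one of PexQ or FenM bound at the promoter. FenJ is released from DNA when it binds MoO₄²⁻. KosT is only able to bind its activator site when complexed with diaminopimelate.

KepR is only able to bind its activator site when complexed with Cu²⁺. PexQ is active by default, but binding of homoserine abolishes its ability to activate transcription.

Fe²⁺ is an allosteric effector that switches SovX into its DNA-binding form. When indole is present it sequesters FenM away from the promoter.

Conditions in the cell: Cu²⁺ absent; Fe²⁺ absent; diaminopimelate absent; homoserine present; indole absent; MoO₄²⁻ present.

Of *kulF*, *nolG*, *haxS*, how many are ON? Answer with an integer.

MoO₄²⁻ is present, so FenJ is inactive.
Cu²⁺ is absent, so KepR is inactive.
Required activator KepR is absent, so *kulF* is not transcribed.
→ *kulF* is OFF.
Diaminopimelate is absent, so KosT is inactive.
Fe²⁺ is absent, so SovX is inactive.
No activator is available at the *nolG* promoter, so *nolG* is not transcribed.
→ *nolG* is OFF.
Homoserine is present, so PexQ is inactive.
Indole is absent, so FenM is active.
Activator FenM is present, so *haxS* is transcribed.
→ *haxS* is ON.
1 of the 3 genes is transcribed.

1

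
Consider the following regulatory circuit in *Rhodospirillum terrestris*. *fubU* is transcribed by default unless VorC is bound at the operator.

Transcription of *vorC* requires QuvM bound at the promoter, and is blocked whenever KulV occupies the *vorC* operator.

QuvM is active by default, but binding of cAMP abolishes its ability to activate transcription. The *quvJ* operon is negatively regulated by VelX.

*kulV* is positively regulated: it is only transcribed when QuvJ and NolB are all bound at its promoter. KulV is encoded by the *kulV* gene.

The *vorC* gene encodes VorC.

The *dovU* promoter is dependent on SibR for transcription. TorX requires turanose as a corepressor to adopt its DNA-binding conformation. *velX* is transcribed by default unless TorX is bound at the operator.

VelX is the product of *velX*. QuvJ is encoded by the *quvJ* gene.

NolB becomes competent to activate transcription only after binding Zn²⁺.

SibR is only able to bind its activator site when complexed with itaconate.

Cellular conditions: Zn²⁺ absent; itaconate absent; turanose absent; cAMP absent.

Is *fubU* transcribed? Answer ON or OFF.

Turanose is absent, so TorX is inactive.
With no repressor bound, *velX* is transcribed.
So VelX is produced and active.
With repressor VelX bound, *quvJ* is not transcribed.
So QuvJ is not produced.
Zn²⁺ is absent, so NolB is inactive.
Required activator QuvJ is absent, so *kulV* is not transcribed.
So KulV is not produced.
cAMP is absent, so QuvM is active.
No repressor is bound and QuvM is active, so *vorC* is transcribed.
So VorC is produced and active.
With repressor VorC bound, *fubU* is not transcribed.

OFF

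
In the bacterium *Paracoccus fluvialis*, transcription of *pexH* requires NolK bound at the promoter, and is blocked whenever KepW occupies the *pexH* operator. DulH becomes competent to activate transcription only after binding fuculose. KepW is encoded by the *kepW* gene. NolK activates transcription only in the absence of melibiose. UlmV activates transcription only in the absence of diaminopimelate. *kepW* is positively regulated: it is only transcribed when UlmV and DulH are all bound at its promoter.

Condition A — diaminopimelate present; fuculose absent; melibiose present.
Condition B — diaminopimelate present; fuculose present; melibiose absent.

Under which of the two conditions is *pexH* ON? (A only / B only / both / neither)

Condition A:
Diaminopimelate is present, so UlmV is inactive.
Fuculose is absent, so DulH is inactive.
Required activator UlmV is absent, so *kepW* is not transcribed.
So KepW is not produced.
Melibiose is present, so NolK is inactive.
Required activator NolK is absent, so *pexH* is not transcribed.
→ *pexH* is OFF in A.
Condition B:
Diaminopimelate is present, so UlmV is inactive.
Fuculose is present, so DulH is active.
Required activator UlmV is absent, so *kepW* is not transcribed.
So KepW is not produced.
Melibiose is absent, so NolK is active.
No repressor is bound and NolK is active, so *pexH* is transcribed.
→ *pexH* is ON in B.

B only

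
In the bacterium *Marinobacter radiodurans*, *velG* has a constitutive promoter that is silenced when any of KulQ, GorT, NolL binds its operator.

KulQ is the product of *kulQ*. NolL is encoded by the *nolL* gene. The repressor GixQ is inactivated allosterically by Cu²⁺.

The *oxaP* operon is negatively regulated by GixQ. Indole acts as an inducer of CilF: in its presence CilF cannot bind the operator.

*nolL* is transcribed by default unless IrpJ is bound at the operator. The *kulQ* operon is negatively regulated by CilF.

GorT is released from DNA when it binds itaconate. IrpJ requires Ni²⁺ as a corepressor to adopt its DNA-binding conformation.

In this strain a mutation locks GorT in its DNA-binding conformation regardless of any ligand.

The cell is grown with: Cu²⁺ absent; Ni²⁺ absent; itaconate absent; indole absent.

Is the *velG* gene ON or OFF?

Indole is absent, so CilF is active.
With repressor CilF bound, *kulQ* is not transcribed.
So KulQ is not produced.
GorT is constitutively active in this strain.
Ni²⁺ is absent, so IrpJ is inactive.
With no repressor bound, *nolL* is transcribed.
So NolL is produced and active.
With repressor GorT bound, *velG* is not transcribed.

OFF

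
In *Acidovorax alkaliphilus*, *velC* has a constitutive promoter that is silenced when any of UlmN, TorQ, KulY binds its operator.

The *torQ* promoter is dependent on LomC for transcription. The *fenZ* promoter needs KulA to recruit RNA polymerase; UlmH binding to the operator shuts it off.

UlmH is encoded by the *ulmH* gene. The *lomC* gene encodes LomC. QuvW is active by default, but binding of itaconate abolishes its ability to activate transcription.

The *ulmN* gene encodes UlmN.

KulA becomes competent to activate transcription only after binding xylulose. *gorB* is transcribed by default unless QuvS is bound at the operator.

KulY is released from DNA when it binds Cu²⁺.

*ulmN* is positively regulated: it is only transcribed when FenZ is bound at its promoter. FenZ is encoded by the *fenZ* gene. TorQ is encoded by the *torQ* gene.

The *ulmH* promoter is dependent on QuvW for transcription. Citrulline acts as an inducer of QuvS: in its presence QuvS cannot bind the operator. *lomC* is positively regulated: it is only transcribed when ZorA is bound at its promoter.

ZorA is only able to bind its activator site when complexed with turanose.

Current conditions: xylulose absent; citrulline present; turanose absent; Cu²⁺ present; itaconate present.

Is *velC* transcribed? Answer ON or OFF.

Itaconate is present, so QuvW is inactive.
Required activator QuvW is absent, so *ulmH* is not transcribed.
So UlmH is not produced.
Xylulose is absent, so KulA is inactive.
Required activator KulA is absent, so *fenZ* is not transcribed.
So FenZ is not produced.
Required activator FenZ is absent, so *ulmN* is not transcribed.
So UlmN is not produced.
Turanose is absent, so ZorA is inactive.
Required activator ZorA is absent, so *lomC* is not transcribed.
So LomC is not produced.
Required activator LomC is absent, so *torQ* is not transcribed.
So TorQ is not produced.
Cu²⁺ is present, so KulY is inactive.
With no repressor bound, *velC* is transcribed.

ON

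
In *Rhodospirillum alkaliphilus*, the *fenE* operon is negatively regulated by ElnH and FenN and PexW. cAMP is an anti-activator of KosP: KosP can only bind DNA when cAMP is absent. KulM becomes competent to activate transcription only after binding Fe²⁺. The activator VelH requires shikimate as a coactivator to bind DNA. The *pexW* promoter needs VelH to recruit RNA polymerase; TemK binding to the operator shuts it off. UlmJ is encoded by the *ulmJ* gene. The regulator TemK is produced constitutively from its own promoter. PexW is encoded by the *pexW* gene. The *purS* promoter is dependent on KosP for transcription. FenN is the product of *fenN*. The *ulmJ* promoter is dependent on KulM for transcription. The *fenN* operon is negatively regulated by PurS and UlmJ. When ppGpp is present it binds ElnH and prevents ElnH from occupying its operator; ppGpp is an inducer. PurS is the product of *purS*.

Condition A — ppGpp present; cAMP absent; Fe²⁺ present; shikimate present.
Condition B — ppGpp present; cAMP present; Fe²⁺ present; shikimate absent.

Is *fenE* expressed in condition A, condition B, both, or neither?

Condition A:
ppGpp is present, so ElnH is inactive.
cAMP is absent, so KosP is active.
No repressor is bound and KosP is active, so *purS* is transcribed.
So PurS is produced and active.
Fe²⁺ is present, so KulM is active.
No repressor is bound and KulM is active, so *ulmJ* is transcribed.
So UlmJ is produced and active.
With repressor PurS bound, *fenN* is not transcribed.
So FenN is not produced.
TemK is produced constitutively and is active.
Shikimate is present, so VelH is active.
With repressor TemK bound, *pexW* is not transcribed.
So PexW is not produced.
With no repressor bound, *fenE* is transcribed.
→ *fenE* is ON in A.
Condition B:
ppGpp is present, so ElnH is inactive.
cAMP is present, so KosP is inactive.
Required activator KosP is absent, so *purS* is not transcribed.
So PurS is not produced.
Fe²⁺ is present, so KulM is active.
No repressor is bound and KulM is active, so *ulmJ* is transcribed.
So UlmJ is produced and active.
With repressor UlmJ bound, *fenN* is not transcribed.
So FenN is not produced.
TemK is produced constitutively and is active.
Shikimate is absent, so VelH is inactive.
With repressor TemK bound, *pexW* is not transcribed.
So PexW is not produced.
With no repressor bound, *fenE* is transcribed.
→ *fenE* is ON in B.

both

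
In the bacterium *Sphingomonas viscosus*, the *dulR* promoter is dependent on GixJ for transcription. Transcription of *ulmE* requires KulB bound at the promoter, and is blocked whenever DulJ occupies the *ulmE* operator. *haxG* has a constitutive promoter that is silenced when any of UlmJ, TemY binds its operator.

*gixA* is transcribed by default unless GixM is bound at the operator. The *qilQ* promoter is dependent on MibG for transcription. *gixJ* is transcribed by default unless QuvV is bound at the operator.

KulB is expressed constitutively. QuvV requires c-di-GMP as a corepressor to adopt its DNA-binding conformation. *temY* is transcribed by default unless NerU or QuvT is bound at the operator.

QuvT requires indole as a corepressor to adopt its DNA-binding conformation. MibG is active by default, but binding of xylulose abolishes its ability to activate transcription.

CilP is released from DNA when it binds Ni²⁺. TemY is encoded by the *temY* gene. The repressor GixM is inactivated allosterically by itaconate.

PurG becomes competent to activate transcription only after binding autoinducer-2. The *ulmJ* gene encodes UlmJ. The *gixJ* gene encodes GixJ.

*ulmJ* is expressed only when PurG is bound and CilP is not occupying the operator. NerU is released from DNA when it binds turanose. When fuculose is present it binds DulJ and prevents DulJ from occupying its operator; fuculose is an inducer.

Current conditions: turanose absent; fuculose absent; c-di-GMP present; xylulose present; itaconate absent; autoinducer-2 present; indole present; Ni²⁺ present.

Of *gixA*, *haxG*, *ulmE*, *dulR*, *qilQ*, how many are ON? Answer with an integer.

0

Itaconate is absent, so GixM is active.
With repressor GixM bound, *gixA* is not transcribed.
→ *gixA* is OFF.
Autoinducer-2 is present, so PurG is active.
Ni²⁺ is present, so CilP is inactive.
No repressor is bound and PurG is active, so *ulmJ* is transcribed.
So UlmJ is produced and active.
Turanose is absent, so NerU is active.
Indole is present, so QuvT is active.
With repressor NerU bound, *temY* is not transcribed.
So TemY is not produced.
With repressor UlmJ bound, *haxG* is not transcribed.
→ *haxG* is OFF.
Fuculose is absent, so DulJ is active.
KulB is produced constitutively and is active.
With repressor DulJ bound, *ulmE* is not transcribed.
→ *ulmE* is OFF.
c-di-GMP is present, so QuvV is active.
With repressor QuvV bound, *gixJ* is not transcribed.
So GixJ is not produced.
Required activator GixJ is absent, so *dulR* is not transcribed.
→ *dulR* is OFF.
Xylulose is present, so MibG is inactive.
Required activator MibG is absent, so *qilQ* is not transcribed.
→ *qilQ* is OFF.
0 of the 5 genes are transcribed.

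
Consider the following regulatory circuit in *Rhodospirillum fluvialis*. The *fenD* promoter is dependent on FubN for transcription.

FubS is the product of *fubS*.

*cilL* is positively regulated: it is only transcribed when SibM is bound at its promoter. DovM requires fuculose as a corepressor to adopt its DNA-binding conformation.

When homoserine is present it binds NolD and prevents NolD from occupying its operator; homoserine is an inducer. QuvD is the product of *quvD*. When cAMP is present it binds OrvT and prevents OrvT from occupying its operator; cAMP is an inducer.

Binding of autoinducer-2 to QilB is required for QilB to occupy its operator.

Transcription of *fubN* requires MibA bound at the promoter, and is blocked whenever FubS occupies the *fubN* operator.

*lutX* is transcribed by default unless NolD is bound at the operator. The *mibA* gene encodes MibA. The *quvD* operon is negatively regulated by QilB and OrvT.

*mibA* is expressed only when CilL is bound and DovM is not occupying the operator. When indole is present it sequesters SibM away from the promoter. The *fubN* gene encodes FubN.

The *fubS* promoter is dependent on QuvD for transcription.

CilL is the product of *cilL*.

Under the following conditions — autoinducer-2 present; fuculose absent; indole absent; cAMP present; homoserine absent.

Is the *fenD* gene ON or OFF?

Autoinducer-2 is present, so QilB is active.
cAMP is present, so OrvT is inactive.
With repressor QilB bound, *quvD* is not transcribed.
So QuvD is not produced.
Required activator QuvD is absent, so *fubS* is not transcribed.
So FubS is not produced.
Indole is absent, so SibM is active.
No repressor is bound and SibM is active, so *cilL* is transcribed.
So CilL is produced and active.
Fuculose is absent, so DovM is inactive.
No repressor is bound and CilL is active, so *mibA* is transcribed.
So MibA is produced and active.
No repressor is bound and MibA is active, so *fubN* is transcribed.
So FubN is produced and active.
No repressor is bound and FubN is active, so *fenD* is transcribed.

ON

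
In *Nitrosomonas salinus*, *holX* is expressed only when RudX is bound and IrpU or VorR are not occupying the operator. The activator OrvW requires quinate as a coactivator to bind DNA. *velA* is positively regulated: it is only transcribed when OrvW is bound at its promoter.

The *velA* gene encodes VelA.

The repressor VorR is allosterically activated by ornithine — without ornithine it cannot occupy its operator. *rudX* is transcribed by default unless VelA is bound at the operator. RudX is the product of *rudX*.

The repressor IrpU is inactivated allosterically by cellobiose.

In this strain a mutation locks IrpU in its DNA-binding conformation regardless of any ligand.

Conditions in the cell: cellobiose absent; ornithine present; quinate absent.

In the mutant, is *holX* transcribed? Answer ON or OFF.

OFF

IrpU is constitutively active in this strain.
Quinate is absent, so OrvW is inactive.
Required activator OrvW is absent, so *velA* is not transcribed.
So VelA is not produced.
With no repressor bound, *rudX* is transcribed.
So RudX is produced and active.
Ornithine is present, so VorR is active.
With repressor IrpU bound, *holX* is not transcribed.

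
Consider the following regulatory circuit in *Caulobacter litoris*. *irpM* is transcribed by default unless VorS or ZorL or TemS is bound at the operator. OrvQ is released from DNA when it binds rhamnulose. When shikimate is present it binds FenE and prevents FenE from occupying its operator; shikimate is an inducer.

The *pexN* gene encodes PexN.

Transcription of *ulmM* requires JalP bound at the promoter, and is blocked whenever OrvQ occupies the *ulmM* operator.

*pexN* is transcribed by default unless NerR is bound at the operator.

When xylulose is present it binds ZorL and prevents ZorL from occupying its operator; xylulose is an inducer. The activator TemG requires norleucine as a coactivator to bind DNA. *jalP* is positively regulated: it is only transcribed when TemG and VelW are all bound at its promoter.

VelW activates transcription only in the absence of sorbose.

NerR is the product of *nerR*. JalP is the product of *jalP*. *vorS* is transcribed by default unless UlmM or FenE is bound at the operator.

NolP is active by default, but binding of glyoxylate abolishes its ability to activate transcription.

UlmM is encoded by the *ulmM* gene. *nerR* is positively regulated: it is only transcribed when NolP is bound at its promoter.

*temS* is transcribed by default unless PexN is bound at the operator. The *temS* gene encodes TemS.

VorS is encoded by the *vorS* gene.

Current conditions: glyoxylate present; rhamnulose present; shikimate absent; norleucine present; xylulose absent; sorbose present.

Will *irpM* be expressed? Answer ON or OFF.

Rhamnulose is present, so OrvQ is inactive.
Norleucine is present, so TemG is active.
Sorbose is present, so VelW is inactive.
Required activator VelW is absent, so *jalP* is not transcribed.
So JalP is not produced.
Required activator JalP is absent, so *ulmM* is not transcribed.
So UlmM is not produced.
Shikimate is absent, so FenE is active.
With repressor FenE bound, *vorS* is not transcribed.
So VorS is not produced.
Xylulose is absent, so ZorL is active.
Glyoxylate is present, so NolP is inactive.
Required activator NolP is absent, so *nerR* is not transcribed.
So NerR is not produced.
With no repressor bound, *pexN* is transcribed.
So PexN is produced and active.
With repressor PexN bound, *temS* is not transcribed.
So TemS is not produced.
With repressor ZorL bound, *irpM* is not transcribed.

OFF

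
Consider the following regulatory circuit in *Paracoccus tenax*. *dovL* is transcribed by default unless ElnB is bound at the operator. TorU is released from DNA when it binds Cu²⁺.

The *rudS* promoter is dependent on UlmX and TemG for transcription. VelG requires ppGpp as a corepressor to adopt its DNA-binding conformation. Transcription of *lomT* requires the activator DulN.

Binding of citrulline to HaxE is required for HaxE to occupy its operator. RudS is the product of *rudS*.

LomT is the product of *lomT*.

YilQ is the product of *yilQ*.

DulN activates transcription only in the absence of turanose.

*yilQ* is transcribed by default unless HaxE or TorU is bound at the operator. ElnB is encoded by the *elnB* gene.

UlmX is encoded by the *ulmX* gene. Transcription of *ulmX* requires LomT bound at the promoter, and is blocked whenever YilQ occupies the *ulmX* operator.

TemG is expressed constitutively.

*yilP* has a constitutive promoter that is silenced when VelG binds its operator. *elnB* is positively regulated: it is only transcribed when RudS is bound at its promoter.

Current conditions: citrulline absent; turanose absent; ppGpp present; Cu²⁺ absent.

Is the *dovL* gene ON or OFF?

Turanose is absent, so DulN is active.
No repressor is bound and DulN is active, so *lomT* is transcribed.
So LomT is produced and active.
Citrulline is absent, so HaxE is inactive.
Cu²⁺ is absent, so TorU is active.
With repressor TorU bound, *yilQ* is not transcribed.
So YilQ is not produced.
No repressor is bound and LomT is active, so *ulmX* is transcribed.
So UlmX is produced and active.
TemG is produced constitutively and is active.
No repressor is bound and UlmX and TemG are active, so *rudS* is transcribed.
So RudS is produced and active.
No repressor is bound and RudS is active, so *elnB* is transcribed.
So ElnB is produced and active.
With repressor ElnB bound, *dovL* is not transcribed.

OFF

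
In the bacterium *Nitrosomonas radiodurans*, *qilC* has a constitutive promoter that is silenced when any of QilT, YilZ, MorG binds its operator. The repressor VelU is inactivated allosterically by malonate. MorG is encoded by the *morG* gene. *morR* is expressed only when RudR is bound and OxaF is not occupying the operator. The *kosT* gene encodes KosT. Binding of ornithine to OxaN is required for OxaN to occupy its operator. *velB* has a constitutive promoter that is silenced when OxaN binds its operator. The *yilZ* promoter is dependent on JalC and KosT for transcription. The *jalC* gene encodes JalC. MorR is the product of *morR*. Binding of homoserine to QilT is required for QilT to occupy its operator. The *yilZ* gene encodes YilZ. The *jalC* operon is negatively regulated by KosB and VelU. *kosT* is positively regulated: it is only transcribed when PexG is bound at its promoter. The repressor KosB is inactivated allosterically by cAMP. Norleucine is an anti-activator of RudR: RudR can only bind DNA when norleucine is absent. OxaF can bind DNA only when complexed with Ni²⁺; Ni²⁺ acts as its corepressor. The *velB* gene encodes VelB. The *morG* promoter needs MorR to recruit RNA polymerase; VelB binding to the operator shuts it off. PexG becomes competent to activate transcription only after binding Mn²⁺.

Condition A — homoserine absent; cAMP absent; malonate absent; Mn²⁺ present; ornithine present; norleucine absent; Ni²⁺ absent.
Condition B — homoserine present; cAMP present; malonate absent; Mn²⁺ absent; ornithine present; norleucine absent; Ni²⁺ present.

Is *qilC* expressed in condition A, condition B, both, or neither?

Condition A:
Homoserine is absent, so QilT is inactive.
cAMP is absent, so KosB is active.
Malonate is absent, so VelU is active.
With repressor KosB bound, *jalC* is not transcribed.
So JalC is not produced.
Mn²⁺ is present, so PexG is active.
No repressor is bound and PexG is active, so *kosT* is transcribed.
So KosT is produced and active.
Required activator JalC is absent, so *yilZ* is not transcribed.
So YilZ is not produced.
Ornithine is present, so OxaN is active.
With repressor OxaN bound, *velB* is not transcribed.
So VelB is not produced.
Norleucine is absent, so RudR is active.
Ni²⁺ is absent, so OxaF is inactive.
No repressor is bound and RudR is active, so *morR* is transcribed.
So MorR is produced and active.
No repressor is bound and MorR is active, so *morG* is transcribed.
So MorG is produced and active.
With repressor MorG bound, *qilC* is not transcribed.
→ *qilC* is OFF in A.
Condition B:
Homoserine is present, so QilT is active.
cAMP is present, so KosB is inactive.
Malonate is absent, so VelU is active.
With repressor VelU bound, *jalC* is not transcribed.
So JalC is not produced.
Mn²⁺ is absent, so PexG is inactive.
Required activator PexG is absent, so *kosT* is not transcribed.
So KosT is not produced.
Required activator JalC is absent, so *yilZ* is not transcribed.
So YilZ is not produced.
Ornithine is present, so OxaN is active.
With repressor OxaN bound, *velB* is not transcribed.
So VelB is not produced.
Norleucine is absent, so RudR is active.
Ni²⁺ is present, so OxaF is active.
With repressor OxaF bound, *morR* is not transcribed.
So MorR is not produced.
Required activator MorR is absent, so *morG* is not transcribed.
So MorG is not produced.
With repressor QilT bound, *qilC* is not transcribed.
→ *qilC* is OFF in B.

neither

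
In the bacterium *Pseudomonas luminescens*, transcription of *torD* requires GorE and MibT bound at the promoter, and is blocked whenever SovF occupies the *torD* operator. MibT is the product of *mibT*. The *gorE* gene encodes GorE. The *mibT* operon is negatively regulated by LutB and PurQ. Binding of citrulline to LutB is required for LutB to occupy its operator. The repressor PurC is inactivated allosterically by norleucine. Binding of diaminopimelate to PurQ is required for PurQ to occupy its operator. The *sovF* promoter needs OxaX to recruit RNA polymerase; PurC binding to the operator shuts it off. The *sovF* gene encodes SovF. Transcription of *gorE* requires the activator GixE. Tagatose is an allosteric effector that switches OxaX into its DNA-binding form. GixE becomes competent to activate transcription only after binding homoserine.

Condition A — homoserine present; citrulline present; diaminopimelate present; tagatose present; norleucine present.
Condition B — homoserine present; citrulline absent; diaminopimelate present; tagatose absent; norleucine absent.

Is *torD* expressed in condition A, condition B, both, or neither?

Condition A:
Homoserine is present, so GixE is active.
No repressor is bound and GixE is active, so *gorE* is transcribed.
So GorE is produced and active.
Citrulline is present, so LutB is active.
Diaminopimelate is present, so PurQ is active.
With repressor LutB bound, *mibT* is not transcribed.
So MibT is not produced.
Tagatose is present, so OxaX is active.
Norleucine is present, so PurC is inactive.
No repressor is bound and OxaX is active, so *sovF* is transcribed.
So SovF is produced and active.
With repressor SovF bound, *torD* is not transcribed.
→ *torD* is OFF in A.
Condition B:
Homoserine is present, so GixE is active.
No repressor is bound and GixE is active, so *gorE* is transcribed.
So GorE is produced and active.
Citrulline is absent, so LutB is inactive.
Diaminopimelate is present, so PurQ is active.
With repressor PurQ bound, *mibT* is not transcribed.
So MibT is not produced.
Tagatose is absent, so OxaX is inactive.
Norleucine is absent, so PurC is active.
With repressor PurC bound, *sovF* is not transcribed.
So SovF is not produced.
Required activator MibT is absent, so *torD* is not transcribed.
→ *torD* is OFF in B.

neither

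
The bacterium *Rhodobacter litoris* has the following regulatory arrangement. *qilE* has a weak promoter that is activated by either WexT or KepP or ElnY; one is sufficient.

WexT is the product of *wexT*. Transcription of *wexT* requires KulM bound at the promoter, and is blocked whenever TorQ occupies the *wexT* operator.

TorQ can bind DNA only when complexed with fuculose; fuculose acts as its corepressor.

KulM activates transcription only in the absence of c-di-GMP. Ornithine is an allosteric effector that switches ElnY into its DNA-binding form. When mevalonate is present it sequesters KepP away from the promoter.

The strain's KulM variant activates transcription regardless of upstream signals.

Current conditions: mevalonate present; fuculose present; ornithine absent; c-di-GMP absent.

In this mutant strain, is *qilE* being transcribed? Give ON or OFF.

OFF

KulM is constitutively active in this strain.
Fuculose is present, so TorQ is active.
With repressor TorQ bound, *wexT* is not transcribed.
So WexT is not produced.
Mevalonate is present, so KepP is inactive.
Ornithine is absent, so ElnY is inactive.
No activator is available at the *qilE* promoter, so *qilE* is not transcribed.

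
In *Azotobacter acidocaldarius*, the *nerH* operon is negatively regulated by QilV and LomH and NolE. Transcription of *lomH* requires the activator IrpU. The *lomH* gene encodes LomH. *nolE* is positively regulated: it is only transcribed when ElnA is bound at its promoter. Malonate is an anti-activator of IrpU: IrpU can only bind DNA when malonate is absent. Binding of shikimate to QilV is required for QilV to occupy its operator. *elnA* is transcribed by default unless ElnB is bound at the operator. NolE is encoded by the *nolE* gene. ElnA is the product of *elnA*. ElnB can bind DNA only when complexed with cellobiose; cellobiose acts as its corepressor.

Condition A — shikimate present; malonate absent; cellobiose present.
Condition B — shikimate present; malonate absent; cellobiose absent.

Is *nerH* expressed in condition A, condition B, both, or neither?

neither

Condition A:
Shikimate is present, so QilV is active.
Malonate is absent, so IrpU is active.
No repressor is bound and IrpU is active, so *lomH* is transcribed.
So LomH is produced and active.
Cellobiose is present, so ElnB is active.
With repressor ElnB bound, *elnA* is not transcribed.
So ElnA is not produced.
Required activator ElnA is absent, so *nolE* is not transcribed.
So NolE is not produced.
With repressor QilV bound, *nerH* is not transcribed.
→ *nerH* is OFF in A.
Condition B:
Shikimate is present, so QilV is active.
Malonate is absent, so IrpU is active.
No repressor is bound and IrpU is active, so *lomH* is transcribed.
So LomH is produced and active.
Cellobiose is absent, so ElnB is inactive.
With no repressor bound, *elnA* is transcribed.
So ElnA is produced and active.
No repressor is bound and ElnA is active, so *nolE* is transcribed.
So NolE is produced and active.
With repressor QilV bound, *nerH* is not transcribed.
→ *nerH* is OFF in B.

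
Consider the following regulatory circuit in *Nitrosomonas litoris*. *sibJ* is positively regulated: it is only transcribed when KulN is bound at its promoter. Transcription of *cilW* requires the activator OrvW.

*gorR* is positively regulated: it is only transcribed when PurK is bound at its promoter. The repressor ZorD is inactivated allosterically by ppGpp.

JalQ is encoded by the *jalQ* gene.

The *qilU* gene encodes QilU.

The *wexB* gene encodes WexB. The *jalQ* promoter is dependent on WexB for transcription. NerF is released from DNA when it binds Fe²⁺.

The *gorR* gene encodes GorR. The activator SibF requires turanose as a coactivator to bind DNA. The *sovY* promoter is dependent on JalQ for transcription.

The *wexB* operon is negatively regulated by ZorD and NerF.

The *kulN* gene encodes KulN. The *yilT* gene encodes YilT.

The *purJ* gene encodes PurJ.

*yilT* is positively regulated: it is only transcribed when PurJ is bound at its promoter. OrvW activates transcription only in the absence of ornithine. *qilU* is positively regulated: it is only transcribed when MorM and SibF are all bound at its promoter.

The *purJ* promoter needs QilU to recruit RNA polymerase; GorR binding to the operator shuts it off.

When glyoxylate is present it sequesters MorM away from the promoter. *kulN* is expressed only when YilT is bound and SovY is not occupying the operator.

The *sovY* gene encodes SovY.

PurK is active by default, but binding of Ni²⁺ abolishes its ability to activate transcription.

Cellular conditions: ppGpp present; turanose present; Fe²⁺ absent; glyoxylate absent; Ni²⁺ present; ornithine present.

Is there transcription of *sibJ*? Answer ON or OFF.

ON

Ni²⁺ is present, so PurK is inactive.
Required activator PurK is absent, so *gorR* is not transcribed.
So GorR is not produced.
Glyoxylate is absent, so MorM is active.
Turanose is present, so SibF is active.
No repressor is bound and MorM and SibF are active, so *qilU* is transcribed.
So QilU is produced and active.
No repressor is bound and QilU is active, so *purJ* is transcribed.
So PurJ is produced and active.
No repressor is bound and PurJ is active, so *yilT* is transcribed.
So YilT is produced and active.
ppGpp is present, so ZorD is inactive.
Fe²⁺ is absent, so NerF is active.
With repressor NerF bound, *wexB* is not transcribed.
So WexB is not produced.
Required activator WexB is absent, so *jalQ* is not transcribed.
So JalQ is not produced.
Required activator JalQ is absent, so *sovY* is not transcribed.
So SovY is not produced.
No repressor is bound and YilT is active, so *kulN* is transcribed.
So KulN is produced and active.
No repressor is bound and KulN is active, so *sibJ* is transcribed.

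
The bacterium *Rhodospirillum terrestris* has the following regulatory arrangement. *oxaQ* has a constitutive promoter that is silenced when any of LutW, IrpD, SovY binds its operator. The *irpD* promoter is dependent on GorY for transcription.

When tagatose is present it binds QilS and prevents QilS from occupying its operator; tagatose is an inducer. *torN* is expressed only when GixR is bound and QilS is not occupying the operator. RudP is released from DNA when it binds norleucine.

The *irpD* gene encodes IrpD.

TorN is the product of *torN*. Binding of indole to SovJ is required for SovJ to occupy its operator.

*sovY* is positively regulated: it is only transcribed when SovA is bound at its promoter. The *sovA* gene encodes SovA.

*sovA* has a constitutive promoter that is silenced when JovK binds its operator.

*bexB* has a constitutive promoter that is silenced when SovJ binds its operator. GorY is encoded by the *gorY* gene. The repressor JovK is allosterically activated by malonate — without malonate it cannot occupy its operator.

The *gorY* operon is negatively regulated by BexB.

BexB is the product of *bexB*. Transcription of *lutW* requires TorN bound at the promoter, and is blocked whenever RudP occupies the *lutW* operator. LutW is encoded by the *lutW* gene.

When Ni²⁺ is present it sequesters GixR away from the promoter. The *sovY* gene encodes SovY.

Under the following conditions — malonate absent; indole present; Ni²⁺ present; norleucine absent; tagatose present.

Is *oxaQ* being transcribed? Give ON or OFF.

OFF

Ni²⁺ is present, so GixR is inactive.
Tagatose is present, so QilS is inactive.
Required activator GixR is absent, so *torN* is not transcribed.
So TorN is not produced.
Norleucine is absent, so RudP is active.
With repressor RudP bound, *lutW* is not transcribed.
So LutW is not produced.
Indole is present, so SovJ is active.
With repressor SovJ bound, *bexB* is not transcribed.
So BexB is not produced.
With no repressor bound, *gorY* is transcribed.
So GorY is produced and active.
No repressor is bound and GorY is active, so *irpD* is transcribed.
So IrpD is produced and active.
Malonate is absent, so JovK is inactive.
With no repressor bound, *sovA* is transcribed.
So SovA is produced and active.
No repressor is bound and SovA is active, so *sovY* is transcribed.
So SovY is produced and active.
With repressor IrpD bound, *oxaQ* is not transcribed.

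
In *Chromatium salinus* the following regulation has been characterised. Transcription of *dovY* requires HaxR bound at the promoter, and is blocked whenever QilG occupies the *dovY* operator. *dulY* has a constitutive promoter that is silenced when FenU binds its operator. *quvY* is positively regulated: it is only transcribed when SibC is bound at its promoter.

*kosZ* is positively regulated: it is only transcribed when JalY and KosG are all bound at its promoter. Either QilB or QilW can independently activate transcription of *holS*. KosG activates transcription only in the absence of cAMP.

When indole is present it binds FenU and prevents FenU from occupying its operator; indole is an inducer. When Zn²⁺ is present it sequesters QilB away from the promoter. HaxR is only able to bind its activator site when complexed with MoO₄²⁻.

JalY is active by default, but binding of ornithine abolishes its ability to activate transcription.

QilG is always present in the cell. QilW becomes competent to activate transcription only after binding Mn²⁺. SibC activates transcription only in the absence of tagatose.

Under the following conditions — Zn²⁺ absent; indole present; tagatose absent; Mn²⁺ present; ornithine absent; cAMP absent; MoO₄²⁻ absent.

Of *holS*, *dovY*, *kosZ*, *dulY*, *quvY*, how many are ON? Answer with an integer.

Zn²⁺ is absent, so QilB is active.
Mn²⁺ is present, so QilW is active.
Activator QilB is present, so *holS* is transcribed.
→ *holS* is ON.
MoO₄²⁻ is absent, so HaxR is inactive.
QilG is produced constitutively and is active.
With repressor QilG bound, *dovY* is not transcribed.
→ *dovY* is OFF.
Ornithine is absent, so JalY is active.
cAMP is absent, so KosG is active.
No repressor is bound and JalY and KosG are active, so *kosZ* is transcribed.
→ *kosZ* is ON.
Indole is present, so FenU is inactive.
With no repressor bound, *dulY* is transcribed.
→ *dulY* is ON.
Tagatose is absent, so SibC is active.
No repressor is bound and SibC is active, so *quvY* is transcribed.
→ *quvY* is ON.
4 of the 5 genes are transcribed.

4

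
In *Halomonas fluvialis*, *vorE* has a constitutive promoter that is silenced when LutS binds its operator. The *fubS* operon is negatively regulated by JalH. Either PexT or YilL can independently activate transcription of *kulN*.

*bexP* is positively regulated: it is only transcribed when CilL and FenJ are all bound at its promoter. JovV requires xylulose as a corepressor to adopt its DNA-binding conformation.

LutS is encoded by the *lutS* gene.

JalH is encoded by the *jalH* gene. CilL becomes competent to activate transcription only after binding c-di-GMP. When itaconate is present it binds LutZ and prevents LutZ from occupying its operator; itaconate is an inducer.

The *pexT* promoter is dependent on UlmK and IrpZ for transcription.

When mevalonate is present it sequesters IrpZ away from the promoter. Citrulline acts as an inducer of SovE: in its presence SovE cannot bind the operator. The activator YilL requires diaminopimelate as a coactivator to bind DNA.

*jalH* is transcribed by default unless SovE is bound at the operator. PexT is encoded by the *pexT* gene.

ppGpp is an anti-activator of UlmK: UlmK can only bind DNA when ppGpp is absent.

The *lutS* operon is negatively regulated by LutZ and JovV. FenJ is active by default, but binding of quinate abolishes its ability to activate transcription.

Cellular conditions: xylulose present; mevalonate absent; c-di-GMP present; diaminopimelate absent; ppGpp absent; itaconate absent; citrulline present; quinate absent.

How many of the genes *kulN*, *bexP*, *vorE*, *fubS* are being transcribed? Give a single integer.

3

ppGpp is absent, so UlmK is active.
Mevalonate is absent, so IrpZ is active.
No repressor is bound and UlmK and IrpZ are active, so *pexT* is transcribed.
So PexT is produced and active.
Diaminopimelate is absent, so YilL is inactive.
Activator PexT is present, so *kulN* is transcribed.
→ *kulN* is ON.
c-di-GMP is present, so CilL is active.
Quinate is absent, so FenJ is active.
No repressor is bound and CilL and FenJ are active, so *bexP* is transcribed.
→ *bexP* is ON.
Itaconate is absent, so LutZ is active.
Xylulose is present, so JovV is active.
With repressor LutZ bound, *lutS* is not transcribed.
So LutS is not produced.
With no repressor bound, *vorE* is transcribed.
→ *vorE* is ON.
Citrulline is present, so SovE is inactive.
With no repressor bound, *jalH* is transcribed.
So JalH is produced and active.
With repressor JalH bound, *fubS* is not transcribed.
→ *fubS* is OFF.
3 of the 4 genes are transcribed.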